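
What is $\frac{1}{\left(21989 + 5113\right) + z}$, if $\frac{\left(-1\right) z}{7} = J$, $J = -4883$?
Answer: $\frac{1}{61283} \approx 1.6318 \cdot 10^{-5}$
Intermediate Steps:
$z = 34181$ ($z = \left(-7\right) \left(-4883\right) = 34181$)
$\frac{1}{\left(21989 + 5113\right) + z} = \frac{1}{\left(21989 + 5113\right) + 34181} = \frac{1}{27102 + 34181} = \frac{1}{61283}$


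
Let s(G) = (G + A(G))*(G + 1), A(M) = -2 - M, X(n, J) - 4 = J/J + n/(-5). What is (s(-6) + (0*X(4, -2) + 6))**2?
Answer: 256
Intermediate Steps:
X(n, J) = 5 - n/5 (X(n, J) = 4 + (J/J + n/(-5)) = 4 + (1 + n*(-1/5)) = 4 + (1 - n/5) = 5 - n/5)
s(G) = -2 - 2*G (s(G) = (G + (-2 - G))*(G + 1) = -2*(1 + G) = -2 - 2*G)
(s(-6) + (0*X(4, -2) + 6))**2 = ((-2 - 2*(-6)) + (0*(5 - 1/5*4) + 6))**2 = ((-2 + 12) + (0*(5 - 4/5) + 6))**2 = (10 + (0*(21/5) + 6))**2 = (10 + (0 + 6))**2 = (10 + 6)**2 = 16**2 = 256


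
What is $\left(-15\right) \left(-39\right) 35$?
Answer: $20475$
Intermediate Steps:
$\left(-15\right) \left(-39\right) 35 = 585 \cdot 35 = 20475$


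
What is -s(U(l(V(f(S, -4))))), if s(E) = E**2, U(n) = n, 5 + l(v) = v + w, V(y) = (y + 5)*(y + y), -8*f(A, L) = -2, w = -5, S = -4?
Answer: -3481/64 ≈ -54.391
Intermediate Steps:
f(A, L) = 1/4 (f(A, L) = -1/8*(-2) = 1/4)
V(y) = 2*y*(5 + y) (V(y) = (5 + y)*(2*y) = 2*y*(5 + y))
l(v) = -10 + v (l(v) = -5 + (v - 5) = -5 + (-5 + v) = -10 + v)
-s(U(l(V(f(S, -4))))) = -(-10 + 2*(1/4)*(5 + 1/4))**2 = -(-10 + 2*(1/4)*(21/4))**2 = -(-10 + 21/8)**2 = -(-59/8)**2 = -1*3481/64 = -3481/64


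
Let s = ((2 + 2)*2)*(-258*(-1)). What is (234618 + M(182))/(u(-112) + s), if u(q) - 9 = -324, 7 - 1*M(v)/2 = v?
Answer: 234268/1749 ≈ 133.94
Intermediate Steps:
M(v) = 14 - 2*v
u(q) = -315 (u(q) = 9 - 324 = -315)
s = 2064 (s = (4*2)*258 = 8*258 = 2064)
(234618 + M(182))/(u(-112) + s) = (234618 + (14 - 2*182))/(-315 + 2064) = (234618 + (14 - 364))/1749 = (234618 - 350)*(1/1749) = 234268*(1/1749) = 234268/1749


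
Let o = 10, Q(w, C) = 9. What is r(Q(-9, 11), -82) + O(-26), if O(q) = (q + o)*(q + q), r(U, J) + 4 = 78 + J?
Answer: 824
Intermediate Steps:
r(U, J) = 74 + J (r(U, J) = -4 + (78 + J) = 74 + J)
O(q) = 2*q*(10 + q) (O(q) = (q + 10)*(q + q) = (10 + q)*(2*q) = 2*q*(10 + q))
r(Q(-9, 11), -82) + O(-26) = (74 - 82) + 2*(-26)*(10 - 26) = -8 + 2*(-26)*(-16) = -8 + 832 = 824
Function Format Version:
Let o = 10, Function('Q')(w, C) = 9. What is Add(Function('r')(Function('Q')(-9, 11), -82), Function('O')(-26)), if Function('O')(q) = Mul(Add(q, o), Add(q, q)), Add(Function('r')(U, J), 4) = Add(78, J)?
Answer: 824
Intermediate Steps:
Function('r')(U, J) = Add(74, J) (Function('r')(U, J) = Add(-4, Add(78, J)) = Add(74, J))
Function('O')(q) = Mul(2, q, Add(10, q)) (Function('O')(q) = Mul(Add(q, 10), Add(q, q)) = Mul(Add(10, q), Mul(2, q)) = Mul(2, q, Add(10, q)))
Add(Function('r')(Function('Q')(-9, 11), -82), Function('O')(-26)) = Add(Add(74, -82), Mul(2, -26, Add(10, -26))) = Add(-8, Mul(2, -26, -16)) = Add(-8, 832) = 824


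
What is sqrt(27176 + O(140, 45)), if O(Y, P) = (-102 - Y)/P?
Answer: sqrt(6113390)/15 ≈ 164.84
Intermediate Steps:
O(Y, P) = (-102 - Y)/P
sqrt(27176 + O(140, 45)) = sqrt(27176 + (-102 - 1*140)/45) = sqrt(27176 + (-102 - 140)/45) = sqrt(27176 + (1/45)*(-242)) = sqrt(27176 - 242/45) = sqrt(1222678/45) = sqrt(6113390)/15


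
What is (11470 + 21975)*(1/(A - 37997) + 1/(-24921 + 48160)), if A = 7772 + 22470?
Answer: -103572476/36043689 ≈ -2.8735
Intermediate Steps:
A = 30242
(11470 + 21975)*(1/(A - 37997) + 1/(-24921 + 48160)) = (11470 + 21975)*(1/(30242 - 37997) + 1/(-24921 + 48160)) = 33445*(1/(-7755) + 1/23239) = 33445*(-1/7755 + 1/23239) = 33445*(-15484/180218445) = -103572476/36043689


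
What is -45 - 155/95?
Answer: -886/19 ≈ -46.632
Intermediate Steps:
-45 - 155/95 = -45 - 155*1/95 = -45 - 31/19 = -886/19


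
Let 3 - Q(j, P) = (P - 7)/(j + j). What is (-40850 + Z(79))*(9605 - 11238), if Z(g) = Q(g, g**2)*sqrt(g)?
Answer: 66708050 + 4703040*sqrt(79)/79 ≈ 6.7237e+7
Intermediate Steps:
Q(j, P) = 3 - (-7 + P)/(2*j) (Q(j, P) = 3 - (P - 7)/(j + j) = 3 - (-7 + P)/(2*j))
Z(g) = (7 - g**2 + 6*g)/(2*sqrt(g)) (Z(g) = ((7 - g**2 + 6*g)/(2*g))*sqrt(g) = (7 - g**2 + 6*g)/(2*sqrt(g)))
(-40850 + Z(79))*(9605 - 11238) = (-40850 + (7 - 1*79**2 + 6*79)/(2*sqrt(79)))*(9605 - 11238) = (-40850 + (sqrt(79)/79)*(7 - 1*6241 + 474)/2)*(-1633) = (-40850 + (sqrt(79)/79)*(7 - 6241 + 474)/2)*(-1633) = (-40850 + (1/2)*(sqrt(79)/79)*(-5760))*(-1633) = (-40850 - 2880*sqrt(79)/79)*(-1633) = 66708050 + 4703040*sqrt(79)/79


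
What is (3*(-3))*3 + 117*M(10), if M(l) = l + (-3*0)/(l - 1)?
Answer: 1143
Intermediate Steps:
M(l) = l (M(l) = l + 0/(-1 + l) = l + 0 = l)
(3*(-3))*3 + 117*M(10) = (3*(-3))*3 + 117*10 = -9*3 + 1170 = -27 + 1170 = 1143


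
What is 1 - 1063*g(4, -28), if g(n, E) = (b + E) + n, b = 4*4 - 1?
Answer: 9568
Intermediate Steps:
b = 15 (b = 16 - 1 = 15)
g(n, E) = 15 + E + n (g(n, E) = (15 + E) + n = 15 + E + n)
1 - 1063*g(4, -28) = 1 - 1063*(15 - 28 + 4) = 1 - 1063*(-9) = 1 + 9567 = 9568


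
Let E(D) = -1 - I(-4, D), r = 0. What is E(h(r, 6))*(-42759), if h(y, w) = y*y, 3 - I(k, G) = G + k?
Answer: 342072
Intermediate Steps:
I(k, G) = 3 - G - k (I(k, G) = 3 - (G + k) = 3 + (-G - k) = 3 - G - k)
h(y, w) = y²
E(D) = -8 + D (E(D) = -1 - (3 - D - 1*(-4)) = -1 - (3 - D + 4) = -1 - (7 - D) = -1 + (-7 + D) = -8 + D)
E(h(r, 6))*(-42759) = (-8 + 0²)*(-42759) = (-8 + 0)*(-42759) = -8*(-42759) = 342072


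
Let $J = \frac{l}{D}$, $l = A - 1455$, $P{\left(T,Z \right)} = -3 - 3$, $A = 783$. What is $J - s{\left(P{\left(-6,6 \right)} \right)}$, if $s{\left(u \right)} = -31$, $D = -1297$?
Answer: $\frac{40879}{1297} \approx 31.518$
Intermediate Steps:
$P{\left(T,Z \right)} = -6$
$l = -672$ ($l = 783 - 1455 = -672$)
$J = \frac{672}{1297}$ ($J = - \frac{672}{-1297} = \left(-672\right) \left(- \frac{1}{1297}\right) = \frac{672}{1297} \approx 0.51812$)
$J - s{\left(P{\left(-6,6 \right)} \right)} = \frac{672}{1297} - -31 = \frac{672}{1297} + 31 = \frac{40879}{1297}$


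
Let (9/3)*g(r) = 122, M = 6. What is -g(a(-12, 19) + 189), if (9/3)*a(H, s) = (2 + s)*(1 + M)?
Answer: -122/3 ≈ -40.667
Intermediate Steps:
a(H, s) = 14/3 + 7*s/3 (a(H, s) = ((2 + s)*(1 + 6))/3 = ((2 + s)*7)/3 = (14 + 7*s)/3 = 14/3 + 7*s/3)
g(r) = 122/3 (g(r) = (⅓)*122 = 122/3)
-g(a(-12, 19) + 189) = -1*122/3 = -122/3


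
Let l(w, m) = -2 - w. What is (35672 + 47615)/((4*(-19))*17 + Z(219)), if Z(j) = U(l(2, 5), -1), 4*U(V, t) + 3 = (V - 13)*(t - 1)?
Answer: -333148/5137 ≈ -64.853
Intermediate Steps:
U(V, t) = -¾ + (-1 + t)*(-13 + V)/4 (U(V, t) = -¾ + ((V - 13)*(t - 1))/4 = -¾ + ((-13 + V)*(-1 + t))/4 = -¾ + ((-1 + t)*(-13 + V))/4 = -¾ + (-1 + t)*(-13 + V)/4)
Z(j) = 31/4 (Z(j) = 5/2 - 13/4*(-1) - (-2 - 1*2)/4 + (¼)*(-2 - 1*2)*(-1) = 5/2 + 13/4 - (-2 - 2)/4 + (¼)*(-2 - 2)*(-1) = 5/2 + 13/4 - ¼*(-4) + (¼)*(-4)*(-1) = 5/2 + 13/4 + 1 + 1 = 31/4)
(35672 + 47615)/((4*(-19))*17 + Z(219)) = (35672 + 47615)/((4*(-19))*17 + 31/4) = 83287/(-76*17 + 31/4) = 83287/(-1292 + 31/4) = 83287/(-5137/4) = 83287*(-4/5137) = -333148/5137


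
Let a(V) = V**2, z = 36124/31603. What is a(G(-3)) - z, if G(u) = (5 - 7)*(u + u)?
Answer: 410428/2873 ≈ 142.86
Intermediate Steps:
G(u) = -4*u
z = 3284/2873 (z = 36124*(1/31603) = 3284/2873 ≈ 1.1431)
a(G(-3)) - z = (-4*(-3))**2 - 1*3284/2873 = 12**2 - 3284/2873 = 144 - 3284/2873 = 410428/2873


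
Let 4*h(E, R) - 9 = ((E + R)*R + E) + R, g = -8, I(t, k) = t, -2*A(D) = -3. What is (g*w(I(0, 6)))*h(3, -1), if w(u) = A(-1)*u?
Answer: 0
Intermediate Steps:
A(D) = 3/2 (A(D) = -½*(-3) = 3/2)
w(u) = 3*u/2
h(E, R) = 9/4 + E/4 + R/4 + R*(E + R)/4 (h(E, R) = 9/4 + (((E + R)*R + E) + R)/4 = 9/4 + ((R*(E + R) + E) + R)/4 = 9/4 + ((E + R*(E + R)) + R)/4 = 9/4 + (E + R + R*(E + R))/4 = 9/4 + (E/4 + R/4 + R*(E + R)/4) = 9/4 + E/4 + R/4 + R*(E + R)/4)
(g*w(I(0, 6)))*h(3, -1) = (-12*0)*(9/4 + (¼)*3 + (¼)*(-1) + (¼)*(-1)² + (¼)*3*(-1)) = (-8*0)*(9/4 + ¾ - ¼ + (¼)*1 - ¾) = 0*(9/4 + ¾ - ¼ + ¼ - ¾) = 0*(9/4) = 0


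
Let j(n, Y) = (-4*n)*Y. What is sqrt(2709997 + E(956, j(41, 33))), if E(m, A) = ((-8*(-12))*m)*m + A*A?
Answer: sqrt(119737597) ≈ 10942.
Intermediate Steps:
j(n, Y) = -4*Y*n
E(m, A) = A**2 + 96*m**2 (E(m, A) = (96*m)*m + A**2 = 96*m**2 + A**2 = A**2 + 96*m**2)
sqrt(2709997 + E(956, j(41, 33))) = sqrt(2709997 + ((-4*33*41)**2 + 96*956**2)) = sqrt(2709997 + ((-5412)**2 + 96*913936)) = sqrt(2709997 + (29289744 + 87737856)) = sqrt(2709997 + 117027600) = sqrt(119737597)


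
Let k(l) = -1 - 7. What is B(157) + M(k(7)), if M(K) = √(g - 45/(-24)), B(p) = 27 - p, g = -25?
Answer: -130 + I*√370/4 ≈ -130.0 + 4.8088*I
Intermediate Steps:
k(l) = -8
M(K) = I*√370/4 (M(K) = √(-25 - 45/(-24)) = √(-25 - 45*(-1/24)) = √(-25 + 15/8) = √(-185/8) = I*√370/4)
B(157) + M(k(7)) = (27 - 1*157) + I*√370/4 = (27 - 157) + I*√370/4 = -130 + I*√370/4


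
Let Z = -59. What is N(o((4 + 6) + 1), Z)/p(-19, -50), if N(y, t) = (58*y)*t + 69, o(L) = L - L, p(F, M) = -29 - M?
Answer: 23/7 ≈ 3.2857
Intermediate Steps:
o(L) = 0
N(y, t) = 69 + 58*t*y (N(y, t) = 58*t*y + 69 = 69 + 58*t*y)
N(o((4 + 6) + 1), Z)/p(-19, -50) = (69 + 58*(-59)*0)/(-29 - 1*(-50)) = (69 + 0)/(-29 + 50) = 69/21 = 69*(1/21) = 23/7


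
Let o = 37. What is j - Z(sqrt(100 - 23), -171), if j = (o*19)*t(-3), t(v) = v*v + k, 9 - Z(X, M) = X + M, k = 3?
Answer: 8256 + sqrt(77) ≈ 8264.8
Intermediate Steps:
Z(X, M) = 9 - M - X (Z(X, M) = 9 - (X + M) = 9 - (M + X) = 9 + (-M - X) = 9 - M - X)
t(v) = 3 + v**2 (t(v) = v*v + 3 = v**2 + 3 = 3 + v**2)
j = 8436 (j = (37*19)*(3 + (-3)**2) = 703*(3 + 9) = 703*12 = 8436)
j - Z(sqrt(100 - 23), -171) = 8436 - (9 - 1*(-171) - sqrt(100 - 23)) = 8436 - (9 + 171 - sqrt(77)) = 8436 - (180 - sqrt(77)) = 8436 + (-180 + sqrt(77)) = 8256 + sqrt(77)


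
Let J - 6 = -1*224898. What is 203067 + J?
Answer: -21825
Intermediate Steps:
J = -224892 (J = 6 - 1*224898 = 6 - 224898 = -224892)
203067 + J = 203067 - 224892 = -21825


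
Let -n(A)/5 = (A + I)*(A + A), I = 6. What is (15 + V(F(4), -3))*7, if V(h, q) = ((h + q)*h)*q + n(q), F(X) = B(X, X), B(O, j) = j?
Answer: 651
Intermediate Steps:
F(X) = X
n(A) = -10*A*(6 + A) (n(A) = -5*(A + 6)*(A + A) = -5*(6 + A)*2*A = -10*A*(6 + A))
V(h, q) = -10*q*(6 + q) + h*q*(h + q) (V(h, q) = ((h + q)*h)*q - 10*q*(6 + q) = (h*(h + q))*q - 10*q*(6 + q) = h*q*(h + q) - 10*q*(6 + q) = -10*q*(6 + q) + h*q*(h + q))
(15 + V(F(4), -3))*7 = (15 - 3*(-60 + 4**2 - 10*(-3) + 4*(-3)))*7 = (15 - 3*(-60 + 16 + 30 - 12))*7 = (15 - 3*(-26))*7 = (15 + 78)*7 = 93*7 = 651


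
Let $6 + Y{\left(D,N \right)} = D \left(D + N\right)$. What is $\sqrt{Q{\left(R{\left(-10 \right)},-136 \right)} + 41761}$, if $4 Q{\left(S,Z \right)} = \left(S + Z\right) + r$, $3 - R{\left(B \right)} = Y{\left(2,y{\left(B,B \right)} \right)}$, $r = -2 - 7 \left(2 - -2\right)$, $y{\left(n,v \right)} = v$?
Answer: $\frac{\sqrt{166903}}{2} \approx 204.27$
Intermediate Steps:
$r = -30$ ($r = -2 - 7 \left(2 + 2\right) = -2 - 28 = -30$)
$Y{\left(D,N \right)} = -6 + D \left(D + N\right)$
$R{\left(B \right)} = 5 - 2 B$ ($R{\left(B \right)} = 3 - \left(-6 + 2^{2} + 2 B\right) = 3 - \left(-6 + 4 + 2 B\right) = 3 - \left(-2 + 2 B\right) = 5 - 2 B$)
$Q{\left(S,Z \right)} = - \frac{15}{2} + \frac{S}{4} + \frac{Z}{4}$ ($Q{\left(S,Z \right)} = \frac{\left(S + Z\right) - 30}{4} = \frac{-30 + S + Z}{4} = - \frac{15}{2} + \frac{S}{4} + \frac{Z}{4}$)
$\sqrt{Q{\left(R{\left(-10 \right)},-136 \right)} + 41761} = \sqrt{\left(- \frac{15}{2} + \frac{5 - -20}{4} + \frac{1}{4} \left(-136\right)\right) + 41761} = \sqrt{\left(- \frac{15}{2} + \frac{5 + 20}{4} - 34\right) + 41761} = \sqrt{\left(- \frac{15}{2} + \frac{1}{4} \cdot 25 - 34\right) + 41761} = \sqrt{\left(- \frac{15}{2} + \frac{25}{4} - 34\right) + 41761} = \sqrt{- \frac{141}{4} + 41761} = \sqrt{\frac{166903}{4}} = \frac{\sqrt{166903}}{2}$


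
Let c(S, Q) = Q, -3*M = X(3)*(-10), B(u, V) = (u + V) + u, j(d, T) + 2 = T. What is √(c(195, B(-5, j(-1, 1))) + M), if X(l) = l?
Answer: I ≈ 1.0*I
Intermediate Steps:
j(d, T) = -2 + T
B(u, V) = V + 2*u (B(u, V) = (V + u) + u = V + 2*u)
M = 10 (M = -(-10) = -⅓*(-30) = 10)
√(c(195, B(-5, j(-1, 1))) + M) = √(((-2 + 1) + 2*(-5)) + 10) = √((-1 - 10) + 10) = √(-11 + 10) = √(-1) = I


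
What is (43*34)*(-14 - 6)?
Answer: -29240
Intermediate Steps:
(43*34)*(-14 - 6) = 1462*(-20) = -29240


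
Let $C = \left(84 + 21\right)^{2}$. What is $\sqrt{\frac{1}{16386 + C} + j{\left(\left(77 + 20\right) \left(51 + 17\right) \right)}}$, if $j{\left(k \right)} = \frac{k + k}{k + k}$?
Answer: $\frac{2 \sqrt{187847583}}{27411} \approx 1.0$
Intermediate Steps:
$j{\left(k \right)} = 1$ ($j{\left(k \right)} = \frac{2 k}{2 k} = 2 k \frac{1}{2 k} = 1$)
$C = 11025$ ($C = 105^{2} = 11025$)
$\sqrt{\frac{1}{16386 + C} + j{\left(\left(77 + 20\right) \left(51 + 17\right) \right)}} = \sqrt{\frac{1}{16386 + 11025} + 1} = \sqrt{\frac{1}{27411} + 1} = \sqrt{\frac{27412}{27411}} = \frac{2 \sqrt{187847583}}{27411}$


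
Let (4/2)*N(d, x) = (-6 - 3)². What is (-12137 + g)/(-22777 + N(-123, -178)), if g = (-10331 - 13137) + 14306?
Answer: 42598/45473 ≈ 0.93678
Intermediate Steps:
N(d, x) = 81/2 (N(d, x) = (-6 - 3)²/2 = (½)*(-9)² = (½)*81 = 81/2)
g = -9162 (g = -23468 + 14306 = -9162)
(-12137 + g)/(-22777 + N(-123, -178)) = (-12137 - 9162)/(-22777 + 81/2) = -21299/(-45473/2) = -21299*(-2/45473) = 42598/45473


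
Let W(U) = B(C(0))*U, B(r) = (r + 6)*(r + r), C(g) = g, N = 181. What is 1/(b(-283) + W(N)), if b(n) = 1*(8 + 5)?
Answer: 1/13 ≈ 0.076923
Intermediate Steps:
b(n) = 13 (b(n) = 1*13 = 13)
B(r) = 2*r*(6 + r) (B(r) = (6 + r)*(2*r) = 2*r*(6 + r))
W(U) = 0 (W(U) = (2*0*(6 + 0))*U = (2*0*6)*U = 0*U = 0)
1/(b(-283) + W(N)) = 1/(13 + 0) = 1/13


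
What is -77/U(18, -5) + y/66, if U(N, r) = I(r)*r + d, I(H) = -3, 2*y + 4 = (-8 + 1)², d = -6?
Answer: -3253/396 ≈ -8.2146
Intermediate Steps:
y = 45/2 (y = -2 + (-8 + 1)²/2 = -2 + (½)*(-7)² = -2 + (½)*49 = -2 + 49/2 = 45/2 ≈ 22.500)
U(N, r) = -6 - 3*r (U(N, r) = -3*r - 6 = -6 - 3*r)
-77/U(18, -5) + y/66 = -77/(-6 - 3*(-5)) + (45/2)/66 = -77/(-6 + 15) + (45/2)*(1/66) = -77/9 + 15/44 = -3253/396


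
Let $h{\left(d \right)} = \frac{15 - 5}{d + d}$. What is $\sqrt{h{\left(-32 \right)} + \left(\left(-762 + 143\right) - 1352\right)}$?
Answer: $\frac{i \sqrt{126154}}{8} \approx 44.398 i$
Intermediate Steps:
$h{\left(d \right)} = \frac{5}{d}$ ($h{\left(d \right)} = \frac{10}{2 d} = 10 \frac{1}{2 d} = \frac{5}{d}$)
$\sqrt{h{\left(-32 \right)} + \left(\left(-762 + 143\right) - 1352\right)} = \sqrt{\frac{5}{-32} + \left(\left(-762 + 143\right) - 1352\right)} = \sqrt{5 \left(- \frac{1}{32}\right) - 1971} = \sqrt{- \frac{5}{32} - 1971} = \sqrt{- \frac{63077}{32}} = \frac{i \sqrt{126154}}{8}$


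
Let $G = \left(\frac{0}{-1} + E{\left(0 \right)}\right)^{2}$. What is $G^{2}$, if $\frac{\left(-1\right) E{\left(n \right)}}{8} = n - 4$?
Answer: $1048576$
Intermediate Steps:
$E{\left(n \right)} = 32 - 8 n$ ($E{\left(n \right)} = - 8 \left(n - 4\right) = - 8 \left(-4 + n\right) = 32 - 8 n$)
$G = 1024$ ($G = \left(\frac{0}{-1} + \left(32 - 0\right)\right)^{2} = \left(0 \left(-1\right) + \left(32 + 0\right)\right)^{2} = \left(0 + 32\right)^{2} = 32^{2} = 1024$)
$G^{2} = 1024^{2} = 1048576$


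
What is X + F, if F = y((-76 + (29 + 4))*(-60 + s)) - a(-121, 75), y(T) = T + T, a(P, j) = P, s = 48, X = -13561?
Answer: -12408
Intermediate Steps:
y(T) = 2*T
F = 1153 (F = 2*((-76 + (29 + 4))*(-60 + 48)) - 1*(-121) = 2*((-76 + 33)*(-12)) + 121 = 2*(-43*(-12)) + 121 = 2*516 + 121 = 1032 + 121 = 1153)
X + F = -13561 + 1153 = -12408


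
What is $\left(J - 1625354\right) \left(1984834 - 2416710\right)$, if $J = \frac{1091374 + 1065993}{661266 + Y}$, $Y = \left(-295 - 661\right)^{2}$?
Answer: $\frac{552857146214179258}{787601} \approx 7.0195 \cdot 10^{11}$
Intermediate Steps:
$Y = 913936$ ($Y = \left(-956\right)^{2} = 913936$)
$J = \frac{2157367}{1575202}$ ($J = \frac{1091374 + 1065993}{661266 + 913936} = \frac{2157367}{1575202} \approx 1.3696$)
$\left(J - 1625354\right) \left(1984834 - 2416710\right) = \left(\frac{2157367}{1575202} - 1625354\right) \left(1984834 - 2416710\right) = \left(- \frac{2560258714141}{1575202}\right) \left(-431876\right) = \frac{552857146214179258}{787601}$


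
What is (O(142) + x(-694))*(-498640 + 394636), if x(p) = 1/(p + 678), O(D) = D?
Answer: -59048271/4 ≈ -1.4762e+7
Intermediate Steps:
x(p) = 1/(678 + p)
(O(142) + x(-694))*(-498640 + 394636) = (142 + 1/(678 - 694))*(-498640 + 394636) = (142 + 1/(-16))*(-104004) = (142 - 1/16)*(-104004) = (2271/16)*(-104004) = -59048271/4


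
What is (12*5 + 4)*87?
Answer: 5568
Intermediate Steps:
(12*5 + 4)*87 = (60 + 4)*87 = 64*87 = 5568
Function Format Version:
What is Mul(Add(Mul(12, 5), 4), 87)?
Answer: 5568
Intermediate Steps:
Mul(Add(Mul(12, 5), 4), 87) = Mul(Add(60, 4), 87) = Mul(64, 87) = 5568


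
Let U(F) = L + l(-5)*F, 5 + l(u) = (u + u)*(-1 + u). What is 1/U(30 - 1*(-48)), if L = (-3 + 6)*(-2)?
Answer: 1/4284 ≈ 0.00023343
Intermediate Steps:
L = -6 (L = 3*(-2) = -6)
l(u) = -5 + 2*u*(-1 + u) (l(u) = -5 + (u + u)*(-1 + u) = -5 + (2*u)*(-1 + u) = -5 + 2*u*(-1 + u))
U(F) = -6 + 55*F (U(F) = -6 + (-5 - 2*(-5) + 2*(-5)²)*F = -6 + (-5 + 10 + 2*25)*F = -6 + (-5 + 10 + 50)*F = -6 + 55*F)
1/U(30 - 1*(-48)) = 1/(-6 + 55*(30 - 1*(-48))) = 1/(-6 + 55*(30 + 48)) = 1/(-6 + 55*78) = 1/(-6 + 4290) = 1/4284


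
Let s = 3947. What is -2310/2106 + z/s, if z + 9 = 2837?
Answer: -526967/1385397 ≈ -0.38037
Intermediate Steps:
z = 2828 (z = -9 + 2837 = 2828)
-2310/2106 + z/s = -2310/2106 + 2828/3947 = -2310*1/2106 + 2828*(1/3947) = -385/351 + 2828/3947 = -526967/1385397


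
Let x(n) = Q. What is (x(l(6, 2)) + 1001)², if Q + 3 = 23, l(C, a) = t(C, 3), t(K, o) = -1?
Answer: 1042441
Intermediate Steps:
l(C, a) = -1
Q = 20 (Q = -3 + 23 = 20)
x(n) = 20
(x(l(6, 2)) + 1001)² = (20 + 1001)² = 1021² = 1042441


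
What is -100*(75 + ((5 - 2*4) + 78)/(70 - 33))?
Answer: -285000/37 ≈ -7702.7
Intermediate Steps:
-100*(75 + ((5 - 2*4) + 78)/(70 - 33)) = -100*(75 + ((5 - 8) + 78)/37) = -100*(75 + (-3 + 78)*(1/37)) = -100*(75 + 75*(1/37)) = -100*(75 + 75/37) = -100*2850/37 = -285000/37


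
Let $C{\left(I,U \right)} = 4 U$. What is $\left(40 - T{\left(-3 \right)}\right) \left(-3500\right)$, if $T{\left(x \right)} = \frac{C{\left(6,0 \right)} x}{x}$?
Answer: $-140000$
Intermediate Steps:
$T{\left(x \right)} = 0$ ($T{\left(x \right)} = \frac{4 \cdot 0 x}{x} = \frac{0 x}{x} = \frac{0}{x} = 0$)
$\left(40 - T{\left(-3 \right)}\right) \left(-3500\right) = \left(40 - 0\right) \left(-3500\right) = \left(40 + 0\right) \left(-3500\right) = 40 \left(-3500\right) = -140000$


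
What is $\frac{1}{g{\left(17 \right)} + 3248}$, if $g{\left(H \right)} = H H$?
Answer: $\frac{1}{3537} \approx 0.00028273$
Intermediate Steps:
$g{\left(H \right)} = H^{2}$
$\frac{1}{g{\left(17 \right)} + 3248} = \frac{1}{17^{2} + 3248} = \frac{1}{289 + 3248} = \frac{1}{3537}$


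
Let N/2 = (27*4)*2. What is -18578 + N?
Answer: -18146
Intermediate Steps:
N = 432 (N = 2*((27*4)*2) = 2*(108*2) = 2*216 = 432)
-18578 + N = -18578 + 432 = -18146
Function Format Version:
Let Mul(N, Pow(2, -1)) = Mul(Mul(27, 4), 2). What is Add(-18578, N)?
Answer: -18146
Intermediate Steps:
N = 432 (N = Mul(2, Mul(Mul(27, 4), 2)) = Mul(2, Mul(108, 2)) = Mul(2, 216) = 432)
Add(-18578, N) = Add(-18578, 432) = -18146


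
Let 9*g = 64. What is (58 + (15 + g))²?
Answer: 519841/81 ≈ 6417.8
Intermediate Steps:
g = 64/9 (g = (⅑)*64 = 64/9 ≈ 7.1111)
(58 + (15 + g))² = (58 + (15 + 64/9))² = (58 + 199/9)² = (721/9)² = 519841/81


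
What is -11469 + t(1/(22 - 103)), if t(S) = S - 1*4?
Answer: -929314/81 ≈ -11473.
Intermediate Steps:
t(S) = -4 + S (t(S) = S - 4 = -4 + S)
-11469 + t(1/(22 - 103)) = -11469 + (-4 + 1/(22 - 103)) = -11469 + (-4 + 1/(-81)) = -11469 + (-4 - 1/81) = -11469 - 325/81 = -929314/81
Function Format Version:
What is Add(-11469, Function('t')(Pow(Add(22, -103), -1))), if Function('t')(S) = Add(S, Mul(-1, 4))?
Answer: Rational(-929314, 81) ≈ -11473.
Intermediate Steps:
Function('t')(S) = Add(-4, S) (Function('t')(S) = Add(S, -4) = Add(-4, S))
Add(-11469, Function('t')(Pow(Add(22, -103), -1))) = Add(-11469, Add(-4, Pow(Add(22, -103), -1))) = Add(-11469, Add(-4, Pow(-81, -1))) = Add(-11469, Add(-4, Rational(-1, 81))) = Add(-11469, Rational(-325, 81)) = Rational(-929314, 81)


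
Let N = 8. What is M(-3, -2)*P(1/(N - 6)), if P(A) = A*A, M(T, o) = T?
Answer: -¾ ≈ -0.75000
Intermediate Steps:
P(A) = A²
M(-3, -2)*P(1/(N - 6)) = -3/(8 - 6)² = -3*(1/2)² = -3*(½)² = -3*¼ = -¾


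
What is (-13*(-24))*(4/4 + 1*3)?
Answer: 1248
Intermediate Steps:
(-13*(-24))*(4/4 + 1*3) = 312*(4*(¼) + 3) = 312*(1 + 3) = 312*4 = 1248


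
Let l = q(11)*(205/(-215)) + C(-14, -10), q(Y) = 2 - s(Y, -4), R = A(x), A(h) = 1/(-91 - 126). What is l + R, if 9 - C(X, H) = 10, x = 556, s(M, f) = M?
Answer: 70699/9331 ≈ 7.5768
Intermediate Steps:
C(X, H) = -1 (C(X, H) = 9 - 1*10 = 9 - 10 = -1)
A(h) = -1/217 (A(h) = 1/(-217) = -1/217)
R = -1/217 ≈ -0.0046083
q(Y) = 2 - Y
l = 326/43 (l = (2 - 1*11)*(205/(-215)) - 1 = (2 - 11)*(205*(-1/215)) - 1 = -9*(-41/43) - 1 = 369/43 - 1 = 326/43 ≈ 7.5814)
l + R = 326/43 - 1/217 = 70699/9331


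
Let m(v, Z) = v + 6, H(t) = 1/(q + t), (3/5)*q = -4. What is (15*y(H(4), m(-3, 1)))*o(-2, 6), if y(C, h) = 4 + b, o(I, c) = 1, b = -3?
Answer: 15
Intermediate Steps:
q = -20/3 (q = (5/3)*(-4) = -20/3 ≈ -6.6667)
H(t) = 1/(-20/3 + t)
m(v, Z) = 6 + v
y(C, h) = 1 (y(C, h) = 4 - 3 = 1)
(15*y(H(4), m(-3, 1)))*o(-2, 6) = (15*1)*1 = 15*1 = 15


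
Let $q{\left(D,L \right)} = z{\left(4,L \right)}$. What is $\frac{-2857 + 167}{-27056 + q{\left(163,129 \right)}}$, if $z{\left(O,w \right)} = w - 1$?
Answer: $\frac{1345}{13464} \approx 0.099896$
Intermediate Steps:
$z{\left(O,w \right)} = -1 + w$
$q{\left(D,L \right)} = -1 + L$
$\frac{-2857 + 167}{-27056 + q{\left(163,129 \right)}} = \frac{-2857 + 167}{-27056 + \left(-1 + 129\right)} = - \frac{2690}{-27056 + 128} = - \frac{2690}{-26928} = \left(-2690\right) \left(- \frac{1}{26928}\right) = \frac{1345}{13464}$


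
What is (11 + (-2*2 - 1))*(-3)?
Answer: -18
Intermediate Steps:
(11 + (-2*2 - 1))*(-3) = (11 + (-4 - 1))*(-3) = (11 - 5)*(-3) = 6*(-3) = -18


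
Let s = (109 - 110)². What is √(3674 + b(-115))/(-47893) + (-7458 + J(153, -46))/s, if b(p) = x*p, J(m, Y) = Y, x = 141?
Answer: -7504 - I*√12541/47893 ≈ -7504.0 - 0.0023383*I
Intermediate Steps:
b(p) = 141*p
s = 1 (s = (-1)² = 1)
√(3674 + b(-115))/(-47893) + (-7458 + J(153, -46))/s = √(3674 + 141*(-115))/(-47893) + (-7458 - 46)/1 = √(3674 - 16215)*(-1/47893) - 7504*1 = √(-12541)*(-1/47893) - 7504 = (I*√12541)*(-1/47893) - 7504 = -I*√12541/47893 - 7504 = -7504 - I*√12541/47893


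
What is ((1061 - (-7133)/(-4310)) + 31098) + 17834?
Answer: 215462697/4310 ≈ 49991.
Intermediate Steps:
((1061 - (-7133)/(-4310)) + 31098) + 17834 = ((1061 - (-7133)*(-1)/4310) + 31098) + 17834 = ((1061 - 1*7133/4310) + 31098) + 17834 = ((1061 - 7133/4310) + 31098) + 17834 = (4565777/4310 + 31098) + 17834 = 138598157/4310 + 17834 = 215462697/4310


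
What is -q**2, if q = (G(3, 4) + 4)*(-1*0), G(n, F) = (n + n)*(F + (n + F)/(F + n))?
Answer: 0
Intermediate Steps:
G(n, F) = 2*n*(1 + F) (G(n, F) = (2*n)*(F + (F + n)/(F + n)) = (2*n)*(F + 1) = (2*n)*(1 + F) = 2*n*(1 + F))
q = 0 (q = (2*3*(1 + 4) + 4)*(-1*0) = (2*3*5 + 4)*0 = (30 + 4)*0 = 34*0 = 0)
-q**2 = -1*0**2 = -1*0 = 0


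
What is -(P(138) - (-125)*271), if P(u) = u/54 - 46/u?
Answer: -304895/9 ≈ -33877.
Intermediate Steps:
P(u) = -46/u + u/54 (P(u) = u*(1/54) - 46/u = u/54 - 46/u = -46/u + u/54)
-(P(138) - (-125)*271) = -((-46/138 + (1/54)*138) - (-125)*271) = -((-46*1/138 + 23/9) - 1*(-33875)) = -((-⅓ + 23/9) + 33875) = -(20/9 + 33875) = -1*304895/9 = -304895/9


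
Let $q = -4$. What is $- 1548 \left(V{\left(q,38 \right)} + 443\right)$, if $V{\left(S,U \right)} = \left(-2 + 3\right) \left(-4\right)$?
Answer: $-679572$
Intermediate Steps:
$V{\left(S,U \right)} = -4$ ($V{\left(S,U \right)} = 1 \left(-4\right) = -4$)
$- 1548 \left(V{\left(q,38 \right)} + 443\right) = - 1548 \left(-4 + 443\right) = \left(-1548\right) 439 = -679572$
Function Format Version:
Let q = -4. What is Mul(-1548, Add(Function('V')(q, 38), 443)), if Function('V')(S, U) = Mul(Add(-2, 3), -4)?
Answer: -679572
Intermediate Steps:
Function('V')(S, U) = -4 (Function('V')(S, U) = Mul(1, -4) = -4)
Mul(-1548, Add(Function('V')(q, 38), 443)) = Mul(-1548, Add(-4, 443)) = Mul(-1548, 439) = -679572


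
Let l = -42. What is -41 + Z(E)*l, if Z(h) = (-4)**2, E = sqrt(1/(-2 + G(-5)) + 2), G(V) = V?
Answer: -713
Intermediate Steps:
E = sqrt(91)/7 (E = sqrt(1/(-2 - 5) + 2) = sqrt(1/(-7) + 2) = sqrt(-1/7 + 2) = sqrt(13/7) = sqrt(91)/7 ≈ 1.3628)
Z(h) = 16
-41 + Z(E)*l = -41 + 16*(-42) = -41 - 672 = -713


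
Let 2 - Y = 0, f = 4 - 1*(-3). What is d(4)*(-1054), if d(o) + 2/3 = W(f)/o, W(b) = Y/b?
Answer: 13175/21 ≈ 627.38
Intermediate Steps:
f = 7 (f = 4 + 3 = 7)
Y = 2 (Y = 2 - 1*0 = 2 + 0 = 2)
W(b) = 2/b
d(o) = -⅔ + 2/(7*o) (d(o) = -⅔ + (2/7)/o = -⅔ + (2*(⅐))/o = -⅔ + 2/(7*o))
d(4)*(-1054) = ((2/21)*(3 - 7*4)/4)*(-1054) = ((2/21)*(¼)*(3 - 28))*(-1054) = ((2/21)*(¼)*(-25))*(-1054) = -25/42*(-1054) = 13175/21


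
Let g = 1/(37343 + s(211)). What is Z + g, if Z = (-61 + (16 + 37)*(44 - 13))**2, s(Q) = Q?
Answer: 93987297097/37554 ≈ 2.5027e+6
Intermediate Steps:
Z = 2502724 (Z = (-61 + 53*31)**2 = (-61 + 1643)**2 = 1582**2 = 2502724)
g = 1/37554 (g = 1/(37343 + 211) = 1/37554 ≈ 2.6628e-5)
Z + g = 2502724 + 1/37554 = 93987297097/37554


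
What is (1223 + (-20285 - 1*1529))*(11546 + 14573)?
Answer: -537816329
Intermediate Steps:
(1223 + (-20285 - 1*1529))*(11546 + 14573) = (1223 + (-20285 - 1529))*26119 = (1223 - 21814)*26119 = -20591*26119 = -537816329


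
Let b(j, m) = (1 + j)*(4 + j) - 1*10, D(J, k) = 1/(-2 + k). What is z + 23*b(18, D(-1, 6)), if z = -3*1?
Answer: 9381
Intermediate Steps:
z = -3
b(j, m) = -10 + (1 + j)*(4 + j) (b(j, m) = (1 + j)*(4 + j) - 10 = -10 + (1 + j)*(4 + j))
z + 23*b(18, D(-1, 6)) = -3 + 23*(-6 + 18² + 5*18) = -3 + 23*(-6 + 324 + 90) = -3 + 23*408 = -3 + 9384 = 9381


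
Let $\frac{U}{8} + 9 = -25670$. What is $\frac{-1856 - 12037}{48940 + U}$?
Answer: $\frac{4631}{52164} \approx 0.088778$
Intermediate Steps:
$U = -205432$ ($U = -72 + 8 \left(-25670\right) = -72 - 205360 = -205432$)
$\frac{-1856 - 12037}{48940 + U} = \frac{-1856 - 12037}{48940 - 205432} = - \frac{13893}{-156492} = \left(-13893\right) \left(- \frac{1}{156492}\right) = \frac{4631}{52164}$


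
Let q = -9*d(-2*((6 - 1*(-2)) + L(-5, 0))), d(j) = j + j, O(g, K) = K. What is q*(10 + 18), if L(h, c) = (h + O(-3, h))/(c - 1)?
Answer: 18144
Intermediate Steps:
L(h, c) = 2*h/(-1 + c) (L(h, c) = (h + h)/(c - 1) = (2*h)/(-1 + c) = 2*h/(-1 + c))
d(j) = 2*j
q = 648 (q = -18*(-2*((6 - 1*(-2)) + 2*(-5)/(-1 + 0))) = -18*(-2*((6 + 2) + 2*(-5)/(-1))) = -18*(-2*(8 + 2*(-5)*(-1))) = -18*(-2*(8 + 10)) = -18*(-2*18) = -18*(-36) = -9*(-72) = 648)
q*(10 + 18) = 648*(10 + 18) = 648*28 = 18144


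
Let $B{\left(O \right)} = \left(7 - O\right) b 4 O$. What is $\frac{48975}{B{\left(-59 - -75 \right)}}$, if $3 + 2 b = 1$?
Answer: $\frac{16325}{192} \approx 85.026$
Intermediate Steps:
$b = -1$ ($b = - \frac{3}{2} + \frac{1}{2} \cdot 1 = - \frac{3}{2} + \frac{1}{2} = -1$)
$B{\left(O \right)} = 4 O \left(-7 + O\right)$ ($B{\left(O \right)} = \left(7 - O\right) \left(-1\right) 4 O = \left(-7 + O\right) 4 O = 4 O \left(-7 + O\right)$)
$\frac{48975}{B{\left(-59 - -75 \right)}} = \frac{48975}{4 \left(-59 - -75\right) \left(-7 - -16\right)} = \frac{48975}{4 \left(-59 + 75\right) \left(-7 + \left(-59 + 75\right)\right)} = \frac{48975}{4 \cdot 16 \left(-7 + 16\right)} = \frac{48975}{4 \cdot 16 \cdot 9} = \frac{48975}{576} = 48975 \cdot \frac{1}{576} = \frac{16325}{192}$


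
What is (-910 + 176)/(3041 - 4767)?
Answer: 367/863 ≈ 0.42526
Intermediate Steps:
(-910 + 176)/(3041 - 4767) = -734/(-1726) = -734*(-1/1726) = 367/863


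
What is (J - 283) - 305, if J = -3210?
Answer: -3798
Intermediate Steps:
(J - 283) - 305 = (-3210 - 283) - 305 = -3493 - 305 = -3798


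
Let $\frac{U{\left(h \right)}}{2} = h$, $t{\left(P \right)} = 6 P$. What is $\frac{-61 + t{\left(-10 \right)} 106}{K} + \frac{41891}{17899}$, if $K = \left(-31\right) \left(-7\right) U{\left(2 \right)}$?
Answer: $- \frac{11224013}{2219476} \approx -5.0571$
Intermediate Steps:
$U{\left(h \right)} = 2 h$
$K = 868$ ($K = \left(-31\right) \left(-7\right) 2 \cdot 2 = 217 \cdot 4 = 868$)
$\frac{-61 + t{\left(-10 \right)} 106}{K} + \frac{41891}{17899} = \frac{-61 + 6 \left(-10\right) 106}{868} + \frac{41891}{17899} = \left(-61 - 6360\right) \frac{1}{868} + 41891 \cdot \frac{1}{17899} = \left(-61 - 6360\right) \frac{1}{868} + \frac{41891}{17899} = \left(-6421\right) \frac{1}{868} + \frac{41891}{17899} = - \frac{6421}{868} + \frac{41891}{17899} = - \frac{11224013}{2219476}$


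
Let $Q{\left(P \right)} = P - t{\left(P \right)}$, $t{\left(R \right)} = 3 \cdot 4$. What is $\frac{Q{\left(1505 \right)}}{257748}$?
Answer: $\frac{1493}{257748} \approx 0.0057925$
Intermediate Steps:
$t{\left(R \right)} = 12$
$Q{\left(P \right)} = -12 + P$ ($Q{\left(P \right)} = P - 12 = -12 + P$)
$\frac{Q{\left(1505 \right)}}{257748} = \frac{-12 + 1505}{257748} = 1493 \cdot \frac{1}{257748} = \frac{1493}{257748}$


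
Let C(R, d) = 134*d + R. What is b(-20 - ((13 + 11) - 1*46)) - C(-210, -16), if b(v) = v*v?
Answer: 2358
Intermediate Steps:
C(R, d) = R + 134*d
b(v) = v**2
b(-20 - ((13 + 11) - 1*46)) - C(-210, -16) = (-20 - ((13 + 11) - 1*46))**2 - (-210 + 134*(-16)) = (-20 - (24 - 46))**2 - (-210 - 2144) = (-20 - 1*(-22))**2 - 1*(-2354) = (-20 + 22)**2 + 2354 = 2**2 + 2354 = 4 + 2354 = 2358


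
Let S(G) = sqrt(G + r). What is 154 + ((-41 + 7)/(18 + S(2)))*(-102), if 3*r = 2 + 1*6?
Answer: 167402/479 - 1734*sqrt(42)/479 ≈ 326.02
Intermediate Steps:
r = 8/3 (r = (2 + 1*6)/3 = (2 + 6)/3 = (1/3)*8 = 8/3 ≈ 2.6667)
S(G) = sqrt(8/3 + G) (S(G) = sqrt(G + 8/3) = sqrt(8/3 + G))
154 + ((-41 + 7)/(18 + S(2)))*(-102) = 154 + ((-41 + 7)/(18 + sqrt(24 + 9*2)/3))*(-102) = 154 - 34/(18 + sqrt(24 + 18)/3)*(-102) = 154 - 34/(18 + sqrt(42)/3)*(-102) = 154 + 3468/(18 + sqrt(42)/3)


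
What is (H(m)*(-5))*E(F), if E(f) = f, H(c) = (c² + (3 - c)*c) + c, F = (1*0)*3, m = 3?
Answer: 0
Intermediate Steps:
F = 0 (F = 0*3 = 0)
H(c) = c + c² + c*(3 - c) (H(c) = (c² + c*(3 - c)) + c = c + c² + c*(3 - c))
(H(m)*(-5))*E(F) = ((4*3)*(-5))*0 = (12*(-5))*0 = -60*0 = 0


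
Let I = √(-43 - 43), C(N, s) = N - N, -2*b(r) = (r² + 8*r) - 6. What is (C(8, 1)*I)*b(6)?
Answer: 0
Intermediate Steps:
b(r) = 3 - 4*r - r²/2 (b(r) = -((r² + 8*r) - 6)/2 = -(-6 + r² + 8*r)/2 = 3 - 4*r - r²/2)
C(N, s) = 0
I = I*√86 (I = √(-86) = I*√86 ≈ 9.2736*I)
(C(8, 1)*I)*b(6) = (0*(I*√86))*(3 - 4*6 - ½*6²) = 0*(3 - 24 - ½*36) = 0*(3 - 24 - 18) = 0*(-39) = 0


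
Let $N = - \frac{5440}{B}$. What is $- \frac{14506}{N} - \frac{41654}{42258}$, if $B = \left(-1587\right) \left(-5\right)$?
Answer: $\frac{243194257031}{11494176} \approx 21158.0$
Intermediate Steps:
$B = 7935$
$N = - \frac{1088}{1587}$ ($N = - \frac{5440}{7935} = \left(-5440\right) \frac{1}{7935} = - \frac{1088}{1587} \approx -0.68557$)
$- \frac{14506}{N} - \frac{41654}{42258} = - \frac{14506}{- \frac{1088}{1587}} - \frac{41654}{42258} = \left(-14506\right) \left(- \frac{1587}{1088}\right) - \frac{20827}{21129} = \frac{11510511}{544} - \frac{20827}{21129} = \frac{243194257031}{11494176}$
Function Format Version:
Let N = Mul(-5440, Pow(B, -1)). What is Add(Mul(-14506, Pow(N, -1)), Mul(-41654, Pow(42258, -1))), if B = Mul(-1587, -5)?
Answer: Rational(243194257031, 11494176) ≈ 21158.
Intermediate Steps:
B = 7935
N = Rational(-1088, 1587) (N = Mul(-5440, Pow(7935, -1)) = Mul(-5440, Rational(1, 7935)) = Rational(-1088, 1587) ≈ -0.68557)
Add(Mul(-14506, Pow(N, -1)), Mul(-41654, Pow(42258, -1))) = Add(Mul(-14506, Pow(Rational(-1088, 1587), -1)), Mul(-41654, Pow(42258, -1))) = Add(Mul(-14506, Rational(-1587, 1088)), Mul(-41654, Rational(1, 42258))) = Add(Rational(11510511, 544), Rational(-20827, 21129)) = Rational(243194257031, 11494176)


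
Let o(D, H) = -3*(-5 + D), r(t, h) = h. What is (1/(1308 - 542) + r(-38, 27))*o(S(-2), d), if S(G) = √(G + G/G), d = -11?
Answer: 310245/766 - 62049*I/766 ≈ 405.02 - 81.004*I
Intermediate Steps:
S(G) = √(1 + G) (S(G) = √(G + 1) = √(1 + G))
o(D, H) = 15 - 3*D
(1/(1308 - 542) + r(-38, 27))*o(S(-2), d) = (1/(1308 - 542) + 27)*(15 - 3*√(1 - 2)) = (1/766 + 27)*(15 - 3*I) = 20683*(15 - 3*I)/766 = 310245/766 - 62049*I/766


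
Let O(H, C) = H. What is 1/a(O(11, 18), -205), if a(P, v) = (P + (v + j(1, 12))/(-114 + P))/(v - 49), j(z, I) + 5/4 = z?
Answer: -104648/5353 ≈ -19.549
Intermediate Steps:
j(z, I) = -5/4 + z
a(P, v) = (P + (-1/4 + v)/(-114 + P))/(-49 + v) (a(P, v) = (P + (v + (-5/4 + 1))/(-114 + P))/(v - 49) = (P + (v - 1/4)/(-114 + P))/(-49 + v) = (P + (-1/4 + v)/(-114 + P))/(-49 + v))
1/a(O(11, 18), -205) = 1/((-1/4 - 205 + 11**2 - 114*11)/(5586 - 114*(-205) - 49*11 + 11*(-205))) = 1/((-1/4 - 205 + 121 - 1254)/(5586 + 23370 - 539 - 2255)) = 1/(-5353/4/26162) = 1/((1/26162)*(-5353/4)) = 1/(-5353/104648) = -104648/5353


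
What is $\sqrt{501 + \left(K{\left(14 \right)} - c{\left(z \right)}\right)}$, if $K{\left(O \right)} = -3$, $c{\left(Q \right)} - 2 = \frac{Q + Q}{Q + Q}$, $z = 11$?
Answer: $3 \sqrt{55} \approx 22.249$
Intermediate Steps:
$c{\left(Q \right)} = 3$ ($c{\left(Q \right)} = 2 + \frac{Q + Q}{Q + Q} = 2 + \frac{2 Q}{2 Q} = 2 + 2 Q \frac{1}{2 Q} = 2 + 1 = 3$)
$\sqrt{501 + \left(K{\left(14 \right)} - c{\left(z \right)}\right)} = \sqrt{501 - 6} = \sqrt{495} = 3 \sqrt{55}$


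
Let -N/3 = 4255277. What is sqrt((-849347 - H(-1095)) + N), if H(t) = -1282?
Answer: 2*I*sqrt(3403474) ≈ 3689.7*I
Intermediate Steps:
N = -12765831 (N = -3*4255277 = -12765831)
sqrt((-849347 - H(-1095)) + N) = sqrt((-849347 - 1*(-1282)) - 12765831) = sqrt((-849347 + 1282) - 12765831) = sqrt(-848065 - 12765831) = sqrt(-13613896) = 2*I*sqrt(3403474)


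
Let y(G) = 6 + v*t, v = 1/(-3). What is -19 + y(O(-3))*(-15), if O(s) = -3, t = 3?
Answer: -94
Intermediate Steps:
v = -⅓ ≈ -0.33333
y(G) = 5 (y(G) = 6 - ⅓*3 = 6 - 1 = 5)
-19 + y(O(-3))*(-15) = -19 + 5*(-15) = -19 - 75 = -94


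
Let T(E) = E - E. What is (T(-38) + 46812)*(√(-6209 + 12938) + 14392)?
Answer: 673718304 + 46812*√6729 ≈ 6.7756e+8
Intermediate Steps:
T(E) = 0
(T(-38) + 46812)*(√(-6209 + 12938) + 14392) = (0 + 46812)*(√(-6209 + 12938) + 14392) = 46812*(√6729 + 14392) = 46812*(14392 + √6729) = 673718304 + 46812*√6729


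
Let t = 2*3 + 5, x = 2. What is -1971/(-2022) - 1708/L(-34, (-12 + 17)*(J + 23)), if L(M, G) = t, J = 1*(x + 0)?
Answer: -1143965/7414 ≈ -154.30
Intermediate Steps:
J = 2 (J = 1*(2 + 0) = 1*2 = 2)
t = 11 (t = 6 + 5 = 11)
L(M, G) = 11
-1971/(-2022) - 1708/L(-34, (-12 + 17)*(J + 23)) = -1971/(-2022) - 1708/11 = -1971*(-1/2022) - 1708*1/11 = 657/674 - 1708/11 = -1143965/7414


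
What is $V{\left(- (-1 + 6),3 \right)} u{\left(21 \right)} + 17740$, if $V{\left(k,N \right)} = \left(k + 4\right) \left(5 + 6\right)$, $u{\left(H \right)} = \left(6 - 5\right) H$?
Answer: $17509$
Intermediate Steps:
$u{\left(H \right)} = H$ ($u{\left(H \right)} = 1 H = H$)
$V{\left(k,N \right)} = 44 + 11 k$ ($V{\left(k,N \right)} = \left(4 + k\right) 11 = 44 + 11 k$)
$V{\left(- (-1 + 6),3 \right)} u{\left(21 \right)} + 17740 = \left(44 + 11 \left(- (-1 + 6)\right)\right) 21 + 17740 = \left(44 + 11 \left(\left(-1\right) 5\right)\right) 21 + 17740 = \left(44 + 11 \left(-5\right)\right) 21 + 17740 = \left(44 - 55\right) 21 + 17740 = \left(-11\right) 21 + 17740 = -231 + 17740 = 17509$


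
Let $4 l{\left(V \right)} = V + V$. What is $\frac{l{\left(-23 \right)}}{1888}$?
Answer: $- \frac{23}{3776} \approx -0.0060911$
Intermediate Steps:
$l{\left(V \right)} = \frac{V}{2}$ ($l{\left(V \right)} = \frac{V + V}{4} = \frac{2 V}{4} = \frac{V}{2}$)
$\frac{l{\left(-23 \right)}}{1888} = \frac{\frac{1}{2} \left(-23\right)}{1888} = \left(- \frac{23}{2}\right) \frac{1}{1888} = - \frac{23}{3776}$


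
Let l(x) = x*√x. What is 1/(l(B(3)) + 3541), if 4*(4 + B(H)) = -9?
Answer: 226624/802491209 + 1000*I/802491209 ≈ 0.0002824 + 1.2461e-6*I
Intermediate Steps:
B(H) = -25/4 (B(H) = -4 + (¼)*(-9) = -4 - 9/4 = -25/4)
l(x) = x^(3/2)
1/(l(B(3)) + 3541) = 1/((-25/4)^(3/2) + 3541) = 1/(-125*I/8 + 3541) = 1/(3541 - 125*I/8) = 64*(3541 + 125*I/8)/802491209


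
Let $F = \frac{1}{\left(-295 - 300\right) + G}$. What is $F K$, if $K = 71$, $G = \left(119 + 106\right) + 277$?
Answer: $- \frac{71}{93} \approx -0.76344$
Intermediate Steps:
$G = 502$ ($G = 225 + 277 = 502$)
$F = - \frac{1}{93}$ ($F = \frac{1}{\left(-295 - 300\right) + 502} = \frac{1}{-595 + 502} = \frac{1}{-93} = - \frac{1}{93} \approx -0.010753$)
$F K = \left(- \frac{1}{93}\right) 71 = - \frac{71}{93}$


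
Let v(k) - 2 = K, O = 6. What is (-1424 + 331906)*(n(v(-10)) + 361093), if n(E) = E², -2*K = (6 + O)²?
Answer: 120954098626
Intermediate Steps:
K = -72 (K = -(6 + 6)²/2 = -½*12² = -½*144 = -72)
v(k) = -70 (v(k) = 2 - 72 = -70)
(-1424 + 331906)*(n(v(-10)) + 361093) = (-1424 + 331906)*((-70)² + 361093) = 330482*(4900 + 361093) = 330482*365993 = 120954098626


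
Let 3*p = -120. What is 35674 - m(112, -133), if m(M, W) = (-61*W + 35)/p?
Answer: 358777/10 ≈ 35878.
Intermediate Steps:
p = -40 (p = (1/3)*(-120) = -40)
m(M, W) = -7/8 + 61*W/40 (m(M, W) = (-61*W + 35)/(-40) = (35 - 61*W)*(-1/40) = -7/8 + 61*W/40)
35674 - m(112, -133) = 35674 - (-7/8 + (61/40)*(-133)) = 35674 - (-7/8 - 8113/40) = 35674 - 1*(-2037/10) = 35674 + 2037/10 = 358777/10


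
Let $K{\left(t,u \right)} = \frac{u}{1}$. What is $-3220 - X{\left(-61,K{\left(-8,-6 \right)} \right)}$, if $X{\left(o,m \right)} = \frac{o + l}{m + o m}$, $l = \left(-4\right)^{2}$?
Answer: $- \frac{25759}{8} \approx -3219.9$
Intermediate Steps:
$K{\left(t,u \right)} = u$ ($K{\left(t,u \right)} = u 1 = u$)
$l = 16$
$X{\left(o,m \right)} = \frac{16 + o}{m + m o}$ ($X{\left(o,m \right)} = \frac{o + 16}{m + o m} = \frac{16 + o}{m + m o}$)
$-3220 - X{\left(-61,K{\left(-8,-6 \right)} \right)} = -3220 - \frac{16 - 61}{\left(-6\right) \left(1 - 61\right)} = -3220 - \left(- \frac{1}{6}\right) \frac{1}{-60} \left(-45\right) = -3220 - \left(- \frac{1}{6}\right) \left(- \frac{1}{60}\right) \left(-45\right) = -3220 - - \frac{1}{8} = -3220 + \frac{1}{8} = - \frac{25759}{8}$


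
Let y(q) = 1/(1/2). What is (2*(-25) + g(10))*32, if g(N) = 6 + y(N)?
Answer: -1344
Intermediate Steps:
y(q) = 2 (y(q) = 1/(½) = 2)
g(N) = 8 (g(N) = 6 + 2 = 8)
(2*(-25) + g(10))*32 = (2*(-25) + 8)*32 = (-50 + 8)*32 = -42*32 = -1344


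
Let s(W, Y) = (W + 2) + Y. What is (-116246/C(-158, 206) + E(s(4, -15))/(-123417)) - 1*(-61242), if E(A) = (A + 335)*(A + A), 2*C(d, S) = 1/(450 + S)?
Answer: -2090594981978/13713 ≈ -1.5245e+8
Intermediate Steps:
s(W, Y) = 2 + W + Y (s(W, Y) = (2 + W) + Y = 2 + W + Y)
C(d, S) = 1/(2*(450 + S))
E(A) = 2*A*(335 + A) (E(A) = (335 + A)*(2*A) = 2*A*(335 + A))
(-116246/C(-158, 206) + E(s(4, -15))/(-123417)) - 1*(-61242) = (-116246/(1/(2*(450 + 206))) + (2*(2 + 4 - 15)*(335 + (2 + 4 - 15)))/(-123417)) - 1*(-61242) = (-116246/((½)/656) + (2*(-9)*(335 - 9))*(-1/123417)) + 61242 = (-116246/((½)*(1/656)) + (2*(-9)*326)*(-1/123417)) + 61242 = (-116246/1/1312 - 5868*(-1/123417)) + 61242 = (-116246*1312 + 652/13713) + 61242 = (-152514752 + 652/13713) + 61242 = -2091434793524/13713 + 61242 = -2090594981978/13713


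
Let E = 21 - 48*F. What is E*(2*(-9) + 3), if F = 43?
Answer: 30645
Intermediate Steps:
E = -2043 (E = 21 - 48*43 = 21 - 2064 = -2043)
E*(2*(-9) + 3) = -2043*(2*(-9) + 3) = -2043*(-18 + 3) = -2043*(-15) = 30645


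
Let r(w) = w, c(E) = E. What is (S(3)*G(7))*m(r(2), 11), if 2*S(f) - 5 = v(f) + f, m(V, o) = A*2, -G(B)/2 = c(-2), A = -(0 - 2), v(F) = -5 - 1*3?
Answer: 0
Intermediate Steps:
v(F) = -8 (v(F) = -5 - 3 = -8)
A = 2 (A = -1*(-2) = 2)
G(B) = 4 (G(B) = -2*(-2) = 4)
m(V, o) = 4 (m(V, o) = 2*2 = 4)
S(f) = -3/2 + f/2 (S(f) = 5/2 + (-8 + f)/2 = 5/2 + (-4 + f/2) = -3/2 + f/2)
(S(3)*G(7))*m(r(2), 11) = ((-3/2 + (½)*3)*4)*4 = ((-3/2 + 3/2)*4)*4 = (0*4)*4 = 0*4 = 0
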